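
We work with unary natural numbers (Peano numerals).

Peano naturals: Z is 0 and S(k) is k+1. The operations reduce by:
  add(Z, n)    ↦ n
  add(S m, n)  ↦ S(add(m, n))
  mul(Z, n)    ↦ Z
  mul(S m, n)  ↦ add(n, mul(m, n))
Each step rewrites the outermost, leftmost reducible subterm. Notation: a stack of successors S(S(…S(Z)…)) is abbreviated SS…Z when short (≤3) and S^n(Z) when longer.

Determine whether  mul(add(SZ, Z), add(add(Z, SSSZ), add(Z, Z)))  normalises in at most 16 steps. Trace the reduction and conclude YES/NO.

  start: mul(add(SZ, Z), add(add(Z, SSSZ), add(Z, Z)))
  step 1: mul(S(add(Z, Z)), add(add(Z, SSSZ), add(Z, Z)))
  step 2: add(add(add(Z, SSSZ), add(Z, Z)), mul(add(Z, Z), add(add(Z, SSSZ), add(Z, Z))))
  step 3: add(add(SSSZ, add(Z, Z)), mul(add(Z, Z), add(add(Z, SSSZ), add(Z, Z))))
  step 4: add(S(add(SSZ, add(Z, Z))), mul(add(Z, Z), add(add(Z, SSSZ), add(Z, Z))))
  step 5: S(add(add(SSZ, add(Z, Z)), mul(add(Z, Z), add(add(Z, SSSZ), add(Z, Z)))))
  step 6: S(add(S(add(SZ, add(Z, Z))), mul(add(Z, Z), add(add(Z, SSSZ), add(Z, Z)))))
  step 7: S(S(add(add(SZ, add(Z, Z)), mul(add(Z, Z), add(add(Z, SSSZ), add(Z, Z))))))
  step 8: S(S(add(S(add(Z, add(Z, Z))), mul(add(Z, Z), add(add(Z, SSSZ), add(Z, Z))))))
  step 9: S(S(S(add(add(Z, add(Z, Z)), mul(add(Z, Z), add(add(Z, SSSZ), add(Z, Z)))))))
  step 10: S(S(S(add(add(Z, Z), mul(add(Z, Z), add(add(Z, SSSZ), add(Z, Z)))))))
  step 11: S(S(S(add(Z, mul(add(Z, Z), add(add(Z, SSSZ), add(Z, Z)))))))
  step 12: S(S(S(mul(add(Z, Z), add(add(Z, SSSZ), add(Z, Z))))))
  step 13: S(S(S(mul(Z, add(add(Z, SSSZ), add(Z, Z))))))
  step 14: SSSZ

Answer: YES — reaches normal form SSSZ in 14 ≤ 16 steps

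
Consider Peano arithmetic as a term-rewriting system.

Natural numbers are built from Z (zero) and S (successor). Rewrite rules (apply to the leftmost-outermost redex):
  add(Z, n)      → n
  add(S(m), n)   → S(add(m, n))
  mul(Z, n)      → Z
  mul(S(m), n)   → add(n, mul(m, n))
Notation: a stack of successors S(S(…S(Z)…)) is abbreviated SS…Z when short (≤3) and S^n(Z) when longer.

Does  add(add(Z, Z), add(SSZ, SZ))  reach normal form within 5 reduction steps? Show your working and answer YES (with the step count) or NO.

  start: add(add(Z, Z), add(SSZ, SZ))
  step 1: add(Z, add(SSZ, SZ))
  step 2: add(SSZ, SZ)
  step 3: S(add(SZ, SZ))
  step 4: S(S(add(Z, SZ)))
  step 5: SSSZ

Answer: YES — reaches normal form SSSZ in 5 ≤ 5 steps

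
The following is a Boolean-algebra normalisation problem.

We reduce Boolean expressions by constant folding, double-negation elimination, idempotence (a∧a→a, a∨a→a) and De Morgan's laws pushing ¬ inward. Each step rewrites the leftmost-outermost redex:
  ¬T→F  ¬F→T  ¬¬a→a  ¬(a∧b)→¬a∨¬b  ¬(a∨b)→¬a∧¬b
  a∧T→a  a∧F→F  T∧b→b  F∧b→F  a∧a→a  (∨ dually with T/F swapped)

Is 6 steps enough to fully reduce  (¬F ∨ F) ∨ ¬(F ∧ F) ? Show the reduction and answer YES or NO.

Answer: YES — reaches normal form T in 3 ≤ 6 steps

Derivation:
  start: (¬F ∨ F) ∨ ¬(F ∧ F)
  [1] ¬F ∨ ¬(F ∧ F)
  [2] T ∨ ¬(F ∧ F)
  [3] T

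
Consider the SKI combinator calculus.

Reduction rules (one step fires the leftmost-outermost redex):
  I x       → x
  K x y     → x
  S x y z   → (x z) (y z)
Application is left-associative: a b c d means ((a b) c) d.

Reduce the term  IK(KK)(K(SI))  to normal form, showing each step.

Answer: normal form = KK  (in 2 steps)

Working:
  start: IK(KK)(K(SI))
  →1  K(KK)(K(SI))
  →2  KK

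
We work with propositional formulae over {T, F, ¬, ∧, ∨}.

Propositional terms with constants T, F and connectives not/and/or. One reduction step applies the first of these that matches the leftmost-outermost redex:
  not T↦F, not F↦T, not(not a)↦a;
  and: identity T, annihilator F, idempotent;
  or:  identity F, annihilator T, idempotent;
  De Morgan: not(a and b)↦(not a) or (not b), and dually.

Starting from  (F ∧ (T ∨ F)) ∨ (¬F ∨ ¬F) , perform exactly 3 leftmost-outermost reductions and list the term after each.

  start: (F ∧ (T ∨ F)) ∨ (¬F ∨ ¬F)
  [1] F ∨ (¬F ∨ ¬F)
  [2] ¬F ∨ ¬F
  [3] ¬F

Answer: after 3 steps: ¬F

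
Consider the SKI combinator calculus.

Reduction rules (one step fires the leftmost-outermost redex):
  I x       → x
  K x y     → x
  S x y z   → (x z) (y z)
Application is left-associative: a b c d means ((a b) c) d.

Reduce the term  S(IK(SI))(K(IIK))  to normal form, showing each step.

  start: S(IK(SI))(K(IIK))
  [1] S(K(SI))(K(IIK))
  [2] S(K(SI))(K(IK))
  [3] S(K(SI))(KK)

Answer: normal form = S(K(SI))(KK)  (in 3 steps)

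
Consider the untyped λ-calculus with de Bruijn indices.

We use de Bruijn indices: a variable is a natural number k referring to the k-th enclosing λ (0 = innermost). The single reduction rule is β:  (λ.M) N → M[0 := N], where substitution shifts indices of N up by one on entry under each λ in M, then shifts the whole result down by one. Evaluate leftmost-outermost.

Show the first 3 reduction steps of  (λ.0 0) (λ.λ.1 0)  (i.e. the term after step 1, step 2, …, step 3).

  start: (λ.0 0) (λ.λ.1 0)
  [1] (λ.λ.1 0) (λ.λ.1 0)
  [2] λ.(λ.λ.1 0) 0
  [3] λ.λ.1 0

Answer: after 3 steps: λ.λ.1 0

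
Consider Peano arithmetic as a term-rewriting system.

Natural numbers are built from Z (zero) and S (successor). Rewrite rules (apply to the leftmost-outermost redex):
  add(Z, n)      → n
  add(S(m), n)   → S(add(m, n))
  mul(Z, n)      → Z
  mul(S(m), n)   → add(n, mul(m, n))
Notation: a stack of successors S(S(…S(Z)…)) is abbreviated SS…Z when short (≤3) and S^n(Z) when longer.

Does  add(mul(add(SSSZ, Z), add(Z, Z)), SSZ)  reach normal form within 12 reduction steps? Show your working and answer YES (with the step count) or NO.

  start: add(mul(add(SSSZ, Z), add(Z, Z)), SSZ)
  [1] add(mul(S(add(SSZ, Z)), add(Z, Z)), SSZ)
  [2] add(add(add(Z, Z), mul(add(SSZ, Z), add(Z, Z))), SSZ)
  [3] add(add(Z, mul(add(SSZ, Z), add(Z, Z))), SSZ)
  [4] add(mul(add(SSZ, Z), add(Z, Z)), SSZ)
  [5] add(mul(S(add(SZ, Z)), add(Z, Z)), SSZ)
  [6] add(add(add(Z, Z), mul(add(SZ, Z), add(Z, Z))), SSZ)
  [7] add(add(Z, mul(add(SZ, Z), add(Z, Z))), SSZ)
  [8] add(mul(add(SZ, Z), add(Z, Z)), SSZ)
  [9] add(mul(S(add(Z, Z)), add(Z, Z)), SSZ)
  [10] add(add(add(Z, Z), mul(add(Z, Z), add(Z, Z))), SSZ)
  [11] add(add(Z, mul(add(Z, Z), add(Z, Z))), SSZ)
  [12] add(mul(add(Z, Z), add(Z, Z)), SSZ)

Answer: NO — after 12 steps the term is add(mul(add(Z, Z), add(Z, Z)), SSZ), not yet normal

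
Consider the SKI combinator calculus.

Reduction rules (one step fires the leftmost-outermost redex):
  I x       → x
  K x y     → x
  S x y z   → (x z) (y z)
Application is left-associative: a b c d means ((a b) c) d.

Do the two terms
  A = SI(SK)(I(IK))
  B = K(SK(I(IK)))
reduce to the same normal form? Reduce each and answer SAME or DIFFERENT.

Term A:
  start: SI(SK)(I(IK))
  [1] I(I(IK))(SK(I(IK)))
  [2] I(IK)(SK(I(IK)))
  [3] IK(SK(I(IK)))
  [4] K(SK(I(IK)))
  [5] K(SK(IK))
  [6] K(SKK)

Term B:
  start: K(SK(I(IK)))
  [1] K(SK(IK))
  [2] K(SKK)

Answer: SAME — A ⇓ K(SKK), B ⇓ K(SKK)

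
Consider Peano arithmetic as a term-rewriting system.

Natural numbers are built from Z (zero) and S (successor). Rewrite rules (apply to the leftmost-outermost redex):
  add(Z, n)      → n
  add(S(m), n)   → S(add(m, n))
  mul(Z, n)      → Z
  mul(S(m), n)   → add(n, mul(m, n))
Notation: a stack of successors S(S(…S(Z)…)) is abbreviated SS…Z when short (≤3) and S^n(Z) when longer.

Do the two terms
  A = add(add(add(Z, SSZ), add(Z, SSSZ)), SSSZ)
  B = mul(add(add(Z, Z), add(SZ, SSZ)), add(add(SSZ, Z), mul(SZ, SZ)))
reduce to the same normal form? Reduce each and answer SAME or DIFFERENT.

Answer: DIFFERENT — A ⇓ S^8(Z), B ⇓ S^9(Z)

Derivation:
Term A:
  start: add(add(add(Z, SSZ), add(Z, SSSZ)), SSSZ)
  [1] add(add(SSZ, add(Z, SSSZ)), SSSZ)
  [2] add(S(add(SZ, add(Z, SSSZ))), SSSZ)
  [3] S(add(add(SZ, add(Z, SSSZ)), SSSZ))
  [4] S(add(S(add(Z, add(Z, SSSZ))), SSSZ))
  [5] S(S(add(add(Z, add(Z, SSSZ)), SSSZ)))
  [6] S(S(add(add(Z, SSSZ), SSSZ)))
  [7] S(S(add(SSSZ, SSSZ)))
  [8] S(S(S(add(SSZ, SSSZ))))
  [9] S(S(S(S(add(SZ, SSSZ)))))
  [10] S(S(S(S(S(add(Z, SSSZ))))))
  [11] S^8(Z)

Term B:
  start: mul(add(add(Z, Z), add(SZ, SSZ)), add(add(SSZ, Z), mul(SZ, SZ)))
  [1] mul(add(Z, add(SZ, SSZ)), add(add(SSZ, Z), mul(SZ, SZ)))
  [2] mul(add(SZ, SSZ), add(add(SSZ, Z), mul(SZ, SZ)))
  [3] mul(S(add(Z, SSZ)), add(add(SSZ, Z), mul(SZ, SZ)))
  [4] add(add(add(SSZ, Z), mul(SZ, SZ)), mul(add(Z, SSZ), add(add(SSZ, Z), mul(SZ, SZ))))
  [5] add(add(S(add(SZ, Z)), mul(SZ, SZ)), mul(add(Z, SSZ), add(add(SSZ, Z), mul(SZ, SZ))))
  [6] add(S(add(add(SZ, Z), mul(SZ, SZ))), mul(add(Z, SSZ), add(add(SSZ, Z), mul(SZ, SZ))))
  [7] S(add(add(add(SZ, Z), mul(SZ, SZ)), mul(add(Z, SSZ), add(add(SSZ, Z), mul(SZ, SZ)))))
  [8] S(add(add(S(add(Z, Z)), mul(SZ, SZ)), mul(add(Z, SSZ), add(add(SSZ, Z), mul(SZ, SZ)))))
  [9] S(add(S(add(add(Z, Z), mul(SZ, SZ))), mul(add(Z, SSZ), add(add(SSZ, Z), mul(SZ, SZ)))))
  [10] S(S(add(add(add(Z, Z), mul(SZ, SZ)), mul(add(Z, SSZ), add(add(SSZ, Z), mul(SZ, SZ))))))
  [11] S(S(add(add(Z, mul(SZ, SZ)), mul(add(Z, SSZ), add(add(SSZ, Z), mul(SZ, SZ))))))
  [12] S(S(add(mul(SZ, SZ), mul(add(Z, SSZ), add(add(SSZ, Z), mul(SZ, SZ))))))
  [13] S(S(add(add(SZ, mul(Z, SZ)), mul(add(Z, SSZ), add(add(SSZ, Z), mul(SZ, SZ))))))
  [14] S(S(add(S(add(Z, mul(Z, SZ))), mul(add(Z, SSZ), add(add(SSZ, Z), mul(SZ, SZ))))))
  [15] S(S(S(add(add(Z, mul(Z, SZ)), mul(add(Z, SSZ), add(add(SSZ, Z), mul(SZ, SZ)))))))
  [16] S(S(S(add(mul(Z, SZ), mul(add(Z, SSZ), add(add(SSZ, Z), mul(SZ, SZ)))))))
  [17] S(S(S(add(Z, mul(add(Z, SSZ), add(add(SSZ, Z), mul(SZ, SZ)))))))
  [18] S(S(S(mul(add(Z, SSZ), add(add(SSZ, Z), mul(SZ, SZ))))))
  [19] S(S(S(mul(SSZ, add(add(SSZ, Z), mul(SZ, SZ))))))
  [20] S(S(S(add(add(add(SSZ, Z), mul(SZ, SZ)), mul(SZ, add(add(SSZ, Z), mul(SZ, SZ)))))))
  [21] S(S(S(add(add(S(add(SZ, Z)), mul(SZ, SZ)), mul(SZ, add(add(SSZ, Z), mul(SZ, SZ)))))))
  [22] S(S(S(add(S(add(add(SZ, Z), mul(SZ, SZ))), mul(SZ, add(add(SSZ, Z), mul(SZ, SZ)))))))
  [23] S(S(S(S(add(add(add(SZ, Z), mul(SZ, SZ)), mul(SZ, add(add(SSZ, Z), mul(SZ, SZ))))))))
  [24] S(S(S(S(add(add(S(add(Z, Z)), mul(SZ, SZ)), mul(SZ, add(add(SSZ, Z), mul(SZ, SZ))))))))
  [25] S(S(S(S(add(S(add(add(Z, Z), mul(SZ, SZ))), mul(SZ, add(add(SSZ, Z), mul(SZ, SZ))))))))
  [26] S(S(S(S(S(add(add(add(Z, Z), mul(SZ, SZ)), mul(SZ, add(add(SSZ, Z), mul(SZ, SZ)))))))))
  [27] S(S(S(S(S(add(add(Z, mul(SZ, SZ)), mul(SZ, add(add(SSZ, Z), mul(SZ, SZ)))))))))
  [28] S(S(S(S(S(add(mul(SZ, SZ), mul(SZ, add(add(SSZ, Z), mul(SZ, SZ)))))))))
  [29] S(S(S(S(S(add(add(SZ, mul(Z, SZ)), mul(SZ, add(add(SSZ, Z), mul(SZ, SZ)))))))))
  [30] S(S(S(S(S(add(S(add(Z, mul(Z, SZ))), mul(SZ, add(add(SSZ, Z), mul(SZ, SZ)))))))))
  [31] S(S(S(S(S(S(add(add(Z, mul(Z, SZ)), mul(SZ, add(add(SSZ, Z), mul(SZ, SZ))))))))))
  [32] S(S(S(S(S(S(add(mul(Z, SZ), mul(SZ, add(add(SSZ, Z), mul(SZ, SZ))))))))))
  [33] S(S(S(S(S(S(add(Z, mul(SZ, add(add(SSZ, Z), mul(SZ, SZ))))))))))
  [34] S(S(S(S(S(S(mul(SZ, add(add(SSZ, Z), mul(SZ, SZ)))))))))
  [35] S(S(S(S(S(S(add(add(add(SSZ, Z), mul(SZ, SZ)), mul(Z, add(add(SSZ, Z), mul(SZ, SZ))))))))))
  [36] S(S(S(S(S(S(add(add(S(add(SZ, Z)), mul(SZ, SZ)), mul(Z, add(add(SSZ, Z), mul(SZ, SZ))))))))))
  [37] S(S(S(S(S(S(add(S(add(add(SZ, Z), mul(SZ, SZ))), mul(Z, add(add(SSZ, Z), mul(SZ, SZ))))))))))
  [38] S(S(S(S(S(S(S(add(add(add(SZ, Z), mul(SZ, SZ)), mul(Z, add(add(SSZ, Z), mul(SZ, SZ)))))))))))
  [39] S(S(S(S(S(S(S(add(add(S(add(Z, Z)), mul(SZ, SZ)), mul(Z, add(add(SSZ, Z), mul(SZ, SZ)))))))))))
  [40] S(S(S(S(S(S(S(add(S(add(add(Z, Z), mul(SZ, SZ))), mul(Z, add(add(SSZ, Z), mul(SZ, SZ)))))))))))
  [41] S(S(S(S(S(S(S(S(add(add(add(Z, Z), mul(SZ, SZ)), mul(Z, add(add(SSZ, Z), mul(SZ, SZ))))))))))))
  [42] S(S(S(S(S(S(S(S(add(add(Z, mul(SZ, SZ)), mul(Z, add(add(SSZ, Z), mul(SZ, SZ))))))))))))
  [43] S(S(S(S(S(S(S(S(add(mul(SZ, SZ), mul(Z, add(add(SSZ, Z), mul(SZ, SZ))))))))))))
  [44] S(S(S(S(S(S(S(S(add(add(SZ, mul(Z, SZ)), mul(Z, add(add(SSZ, Z), mul(SZ, SZ))))))))))))
  [45] S(S(S(S(S(S(S(S(add(S(add(Z, mul(Z, SZ))), mul(Z, add(add(SSZ, Z), mul(SZ, SZ))))))))))))
  [46] S(S(S(S(S(S(S(S(S(add(add(Z, mul(Z, SZ)), mul(Z, add(add(SSZ, Z), mul(SZ, SZ)))))))))))))
  [47] S(S(S(S(S(S(S(S(S(add(mul(Z, SZ), mul(Z, add(add(SSZ, Z), mul(SZ, SZ)))))))))))))
  [48] S(S(S(S(S(S(S(S(S(add(Z, mul(Z, add(add(SSZ, Z), mul(SZ, SZ)))))))))))))
  [49] S(S(S(S(S(S(S(S(S(mul(Z, add(add(SSZ, Z), mul(SZ, SZ))))))))))))
  [50] S^9(Z)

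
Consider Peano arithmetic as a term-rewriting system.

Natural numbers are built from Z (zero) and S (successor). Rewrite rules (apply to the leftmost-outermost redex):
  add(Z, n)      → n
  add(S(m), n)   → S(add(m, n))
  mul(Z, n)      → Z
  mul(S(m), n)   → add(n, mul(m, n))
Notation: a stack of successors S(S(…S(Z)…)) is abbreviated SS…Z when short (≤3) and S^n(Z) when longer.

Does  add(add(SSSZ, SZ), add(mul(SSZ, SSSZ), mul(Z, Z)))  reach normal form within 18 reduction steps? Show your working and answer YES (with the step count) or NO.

  start: add(add(SSSZ, SZ), add(mul(SSZ, SSSZ), mul(Z, Z)))
  →1  add(S(add(SSZ, SZ)), add(mul(SSZ, SSSZ), mul(Z, Z)))
  →2  S(add(add(SSZ, SZ), add(mul(SSZ, SSSZ), mul(Z, Z))))
  →3  S(add(S(add(SZ, SZ)), add(mul(SSZ, SSSZ), mul(Z, Z))))
  →4  S(S(add(add(SZ, SZ), add(mul(SSZ, SSSZ), mul(Z, Z)))))
  →5  S(S(add(S(add(Z, SZ)), add(mul(SSZ, SSSZ), mul(Z, Z)))))
  →6  S(S(S(add(add(Z, SZ), add(mul(SSZ, SSSZ), mul(Z, Z))))))
  →7  S(S(S(add(SZ, add(mul(SSZ, SSSZ), mul(Z, Z))))))
  →8  S(S(S(S(add(Z, add(mul(SSZ, SSSZ), mul(Z, Z)))))))
  →9  S(S(S(S(add(mul(SSZ, SSSZ), mul(Z, Z))))))
  →10  S(S(S(S(add(add(SSSZ, mul(SZ, SSSZ)), mul(Z, Z))))))
  →11  S(S(S(S(add(S(add(SSZ, mul(SZ, SSSZ))), mul(Z, Z))))))
  →12  S(S(S(S(S(add(add(SSZ, mul(SZ, SSSZ)), mul(Z, Z)))))))
  →13  S(S(S(S(S(add(S(add(SZ, mul(SZ, SSSZ))), mul(Z, Z)))))))
  →14  S(S(S(S(S(S(add(add(SZ, mul(SZ, SSSZ)), mul(Z, Z))))))))
  →15  S(S(S(S(S(S(add(S(add(Z, mul(SZ, SSSZ))), mul(Z, Z))))))))
  →16  S(S(S(S(S(S(S(add(add(Z, mul(SZ, SSSZ)), mul(Z, Z)))))))))
  →17  S(S(S(S(S(S(S(add(mul(SZ, SSSZ), mul(Z, Z)))))))))
  →18  S(S(S(S(S(S(S(add(add(SSSZ, mul(Z, SSSZ)), mul(Z, Z)))))))))

Answer: NO — after 18 steps the term is S(S(S(S(S(S(S(add(add(SSSZ, mul(Z, SSSZ)), mul(Z, Z))))))))), not yet normal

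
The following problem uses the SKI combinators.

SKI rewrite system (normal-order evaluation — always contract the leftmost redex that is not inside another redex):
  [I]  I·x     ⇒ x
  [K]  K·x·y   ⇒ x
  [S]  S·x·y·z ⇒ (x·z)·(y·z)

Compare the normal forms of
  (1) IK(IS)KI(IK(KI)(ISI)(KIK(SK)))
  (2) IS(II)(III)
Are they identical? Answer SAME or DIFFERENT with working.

Term A:
  start: IK(IS)KI(IK(KI)(ISI)(KIK(SK)))
  [1] K(IS)KI(IK(KI)(ISI)(KIK(SK)))
  [2] ISI(IK(KI)(ISI)(KIK(SK)))
  [3] SI(IK(KI)(ISI)(KIK(SK)))
  [4] SI(K(KI)(ISI)(KIK(SK)))
  [5] SI(KI(KIK(SK)))
  [6] SII

Term B:
  start: IS(II)(III)
  [1] S(II)(III)
  [2] SI(III)
  [3] SI(II)
  [4] SII

Answer: SAME — A ⇓ SII, B ⇓ SII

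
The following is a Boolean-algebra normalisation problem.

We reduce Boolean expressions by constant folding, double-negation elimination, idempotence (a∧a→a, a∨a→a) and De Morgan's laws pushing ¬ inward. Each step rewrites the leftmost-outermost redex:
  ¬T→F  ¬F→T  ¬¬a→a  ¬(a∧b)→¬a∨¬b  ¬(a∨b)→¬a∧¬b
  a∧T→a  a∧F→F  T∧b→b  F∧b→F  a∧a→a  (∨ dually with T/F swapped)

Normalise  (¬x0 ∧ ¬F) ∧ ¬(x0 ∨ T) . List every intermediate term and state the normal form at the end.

Answer: normal form = F  (in 6 steps)

Derivation:
  start: (¬x0 ∧ ¬F) ∧ ¬(x0 ∨ T)
  [1] (¬x0 ∧ T) ∧ ¬(x0 ∨ T)
  [2] ¬x0 ∧ ¬(x0 ∨ T)
  [3] ¬x0 ∧ (¬x0 ∧ ¬T)
  [4] ¬x0 ∧ (¬x0 ∧ F)
  [5] ¬x0 ∧ F
  [6] F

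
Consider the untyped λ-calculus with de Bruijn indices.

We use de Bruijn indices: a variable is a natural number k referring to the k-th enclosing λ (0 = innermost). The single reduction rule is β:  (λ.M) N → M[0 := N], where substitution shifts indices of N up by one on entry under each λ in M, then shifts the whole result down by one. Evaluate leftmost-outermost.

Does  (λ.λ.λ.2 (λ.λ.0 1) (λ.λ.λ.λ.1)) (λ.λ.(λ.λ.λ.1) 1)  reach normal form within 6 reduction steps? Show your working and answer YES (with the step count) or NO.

  start: (λ.λ.λ.2 (λ.λ.0 1) (λ.λ.λ.λ.1)) (λ.λ.(λ.λ.λ.1) 1)
  [1] λ.λ.(λ.λ.(λ.λ.λ.1) 1) (λ.λ.0 1) (λ.λ.λ.λ.1)
  [2] λ.λ.(λ.(λ.λ.λ.1) (λ.λ.0 1)) (λ.λ.λ.λ.1)
  [3] λ.λ.(λ.λ.λ.1) (λ.λ.0 1)
  [4] λ.λ.λ.λ.1

Answer: YES — reaches normal form λ.λ.λ.λ.1 in 4 ≤ 6 steps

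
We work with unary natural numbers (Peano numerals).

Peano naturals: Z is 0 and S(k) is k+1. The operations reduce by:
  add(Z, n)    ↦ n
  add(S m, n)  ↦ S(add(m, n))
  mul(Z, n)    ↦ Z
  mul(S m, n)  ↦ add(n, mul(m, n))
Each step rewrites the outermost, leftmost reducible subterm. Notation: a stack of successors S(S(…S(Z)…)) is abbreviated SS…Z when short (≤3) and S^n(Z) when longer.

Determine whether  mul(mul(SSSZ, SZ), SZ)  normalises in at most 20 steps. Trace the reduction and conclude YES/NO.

Answer: YES — reaches normal form SSSZ in 20 ≤ 20 steps

Reduction:
  start: mul(mul(SSSZ, SZ), SZ)
  [1] mul(add(SZ, mul(SSZ, SZ)), SZ)
  [2] mul(S(add(Z, mul(SSZ, SZ))), SZ)
  [3] add(SZ, mul(add(Z, mul(SSZ, SZ)), SZ))
  [4] S(add(Z, mul(add(Z, mul(SSZ, SZ)), SZ)))
  [5] S(mul(add(Z, mul(SSZ, SZ)), SZ))
  [6] S(mul(mul(SSZ, SZ), SZ))
  [7] S(mul(add(SZ, mul(SZ, SZ)), SZ))
  [8] S(mul(S(add(Z, mul(SZ, SZ))), SZ))
  [9] S(add(SZ, mul(add(Z, mul(SZ, SZ)), SZ)))
  [10] S(S(add(Z, mul(add(Z, mul(SZ, SZ)), SZ))))
  [11] S(S(mul(add(Z, mul(SZ, SZ)), SZ)))
  [12] S(S(mul(mul(SZ, SZ), SZ)))
  [13] S(S(mul(add(SZ, mul(Z, SZ)), SZ)))
  [14] S(S(mul(S(add(Z, mul(Z, SZ))), SZ)))
  [15] S(S(add(SZ, mul(add(Z, mul(Z, SZ)), SZ))))
  [16] S(S(S(add(Z, mul(add(Z, mul(Z, SZ)), SZ)))))
  [17] S(S(S(mul(add(Z, mul(Z, SZ)), SZ))))
  [18] S(S(S(mul(mul(Z, SZ), SZ))))
  [19] S(S(S(mul(Z, SZ))))
  [20] SSSZ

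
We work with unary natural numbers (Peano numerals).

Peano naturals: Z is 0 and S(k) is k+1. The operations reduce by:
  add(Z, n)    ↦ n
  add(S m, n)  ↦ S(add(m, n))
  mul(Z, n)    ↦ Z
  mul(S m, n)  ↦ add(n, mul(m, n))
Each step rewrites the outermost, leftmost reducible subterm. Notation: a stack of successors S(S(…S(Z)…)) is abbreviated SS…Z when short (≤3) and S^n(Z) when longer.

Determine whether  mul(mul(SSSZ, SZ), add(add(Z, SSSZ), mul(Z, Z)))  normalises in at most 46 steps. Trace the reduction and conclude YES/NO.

Answer: YES — reaches normal form S^9(Z) in 44 ≤ 46 steps

Derivation:
  start: mul(mul(SSSZ, SZ), add(add(Z, SSSZ), mul(Z, Z)))
  step 1: mul(add(SZ, mul(SSZ, SZ)), add(add(Z, SSSZ), mul(Z, Z)))
  step 2: mul(S(add(Z, mul(SSZ, SZ))), add(add(Z, SSSZ), mul(Z, Z)))
  step 3: add(add(add(Z, SSSZ), mul(Z, Z)), mul(add(Z, mul(SSZ, SZ)), add(add(Z, SSSZ), mul(Z, Z))))
  step 4: add(add(SSSZ, mul(Z, Z)), mul(add(Z, mul(SSZ, SZ)), add(add(Z, SSSZ), mul(Z, Z))))
  step 5: add(S(add(SSZ, mul(Z, Z))), mul(add(Z, mul(SSZ, SZ)), add(add(Z, SSSZ), mul(Z, Z))))
  step 6: S(add(add(SSZ, mul(Z, Z)), mul(add(Z, mul(SSZ, SZ)), add(add(Z, SSSZ), mul(Z, Z)))))
  step 7: S(add(S(add(SZ, mul(Z, Z))), mul(add(Z, mul(SSZ, SZ)), add(add(Z, SSSZ), mul(Z, Z)))))
  step 8: S(S(add(add(SZ, mul(Z, Z)), mul(add(Z, mul(SSZ, SZ)), add(add(Z, SSSZ), mul(Z, Z))))))
  step 9: S(S(add(S(add(Z, mul(Z, Z))), mul(add(Z, mul(SSZ, SZ)), add(add(Z, SSSZ), mul(Z, Z))))))
  step 10: S(S(S(add(add(Z, mul(Z, Z)), mul(add(Z, mul(SSZ, SZ)), add(add(Z, SSSZ), mul(Z, Z)))))))
  step 11: S(S(S(add(mul(Z, Z), mul(add(Z, mul(SSZ, SZ)), add(add(Z, SSSZ), mul(Z, Z)))))))
  step 12: S(S(S(add(Z, mul(add(Z, mul(SSZ, SZ)), add(add(Z, SSSZ), mul(Z, Z)))))))
  step 13: S(S(S(mul(add(Z, mul(SSZ, SZ)), add(add(Z, SSSZ), mul(Z, Z))))))
  step 14: S(S(S(mul(mul(SSZ, SZ), add(add(Z, SSSZ), mul(Z, Z))))))
  step 15: S(S(S(mul(add(SZ, mul(SZ, SZ)), add(add(Z, SSSZ), mul(Z, Z))))))
  step 16: S(S(S(mul(S(add(Z, mul(SZ, SZ))), add(add(Z, SSSZ), mul(Z, Z))))))
  step 17: S(S(S(add(add(add(Z, SSSZ), mul(Z, Z)), mul(add(Z, mul(SZ, SZ)), add(add(Z, SSSZ), mul(Z, Z)))))))
  step 18: S(S(S(add(add(SSSZ, mul(Z, Z)), mul(add(Z, mul(SZ, SZ)), add(add(Z, SSSZ), mul(Z, Z)))))))
  step 19: S(S(S(add(S(add(SSZ, mul(Z, Z))), mul(add(Z, mul(SZ, SZ)), add(add(Z, SSSZ), mul(Z, Z)))))))
  step 20: S(S(S(S(add(add(SSZ, mul(Z, Z)), mul(add(Z, mul(SZ, SZ)), add(add(Z, SSSZ), mul(Z, Z))))))))
  step 21: S(S(S(S(add(S(add(SZ, mul(Z, Z))), mul(add(Z, mul(SZ, SZ)), add(add(Z, SSSZ), mul(Z, Z))))))))
  step 22: S(S(S(S(S(add(add(SZ, mul(Z, Z)), mul(add(Z, mul(SZ, SZ)), add(add(Z, SSSZ), mul(Z, Z)))))))))
  step 23: S(S(S(S(S(add(S(add(Z, mul(Z, Z))), mul(add(Z, mul(SZ, SZ)), add(add(Z, SSSZ), mul(Z, Z)))))))))
  step 24: S(S(S(S(S(S(add(add(Z, mul(Z, Z)), mul(add(Z, mul(SZ, SZ)), add(add(Z, SSSZ), mul(Z, Z))))))))))
  step 25: S(S(S(S(S(S(add(mul(Z, Z), mul(add(Z, mul(SZ, SZ)), add(add(Z, SSSZ), mul(Z, Z))))))))))
  step 26: S(S(S(S(S(S(add(Z, mul(add(Z, mul(SZ, SZ)), add(add(Z, SSSZ), mul(Z, Z))))))))))
  step 27: S(S(S(S(S(S(mul(add(Z, mul(SZ, SZ)), add(add(Z, SSSZ), mul(Z, Z)))))))))
  step 28: S(S(S(S(S(S(mul(mul(SZ, SZ), add(add(Z, SSSZ), mul(Z, Z)))))))))
  step 29: S(S(S(S(S(S(mul(add(SZ, mul(Z, SZ)), add(add(Z, SSSZ), mul(Z, Z)))))))))
  step 30: S(S(S(S(S(S(mul(S(add(Z, mul(Z, SZ))), add(add(Z, SSSZ), mul(Z, Z)))))))))
  step 31: S(S(S(S(S(S(add(add(add(Z, SSSZ), mul(Z, Z)), mul(add(Z, mul(Z, SZ)), add(add(Z, SSSZ), mul(Z, Z))))))))))
  step 32: S(S(S(S(S(S(add(add(SSSZ, mul(Z, Z)), mul(add(Z, mul(Z, SZ)), add(add(Z, SSSZ), mul(Z, Z))))))))))
  step 33: S(S(S(S(S(S(add(S(add(SSZ, mul(Z, Z))), mul(add(Z, mul(Z, SZ)), add(add(Z, SSSZ), mul(Z, Z))))))))))
  step 34: S(S(S(S(S(S(S(add(add(SSZ, mul(Z, Z)), mul(add(Z, mul(Z, SZ)), add(add(Z, SSSZ), mul(Z, Z)))))))))))
  step 35: S(S(S(S(S(S(S(add(S(add(SZ, mul(Z, Z))), mul(add(Z, mul(Z, SZ)), add(add(Z, SSSZ), mul(Z, Z)))))))))))
  step 36: S(S(S(S(S(S(S(S(add(add(SZ, mul(Z, Z)), mul(add(Z, mul(Z, SZ)), add(add(Z, SSSZ), mul(Z, Z))))))))))))
  step 37: S(S(S(S(S(S(S(S(add(S(add(Z, mul(Z, Z))), mul(add(Z, mul(Z, SZ)), add(add(Z, SSSZ), mul(Z, Z))))))))))))
  step 38: S(S(S(S(S(S(S(S(S(add(add(Z, mul(Z, Z)), mul(add(Z, mul(Z, SZ)), add(add(Z, SSSZ), mul(Z, Z)))))))))))))
  step 39: S(S(S(S(S(S(S(S(S(add(mul(Z, Z), mul(add(Z, mul(Z, SZ)), add(add(Z, SSSZ), mul(Z, Z)))))))))))))
  step 40: S(S(S(S(S(S(S(S(S(add(Z, mul(add(Z, mul(Z, SZ)), add(add(Z, SSSZ), mul(Z, Z)))))))))))))
  step 41: S(S(S(S(S(S(S(S(S(mul(add(Z, mul(Z, SZ)), add(add(Z, SSSZ), mul(Z, Z))))))))))))
  step 42: S(S(S(S(S(S(S(S(S(mul(mul(Z, SZ), add(add(Z, SSSZ), mul(Z, Z))))))))))))
  step 43: S(S(S(S(S(S(S(S(S(mul(Z, add(add(Z, SSSZ), mul(Z, Z))))))))))))
  step 44: S^9(Z)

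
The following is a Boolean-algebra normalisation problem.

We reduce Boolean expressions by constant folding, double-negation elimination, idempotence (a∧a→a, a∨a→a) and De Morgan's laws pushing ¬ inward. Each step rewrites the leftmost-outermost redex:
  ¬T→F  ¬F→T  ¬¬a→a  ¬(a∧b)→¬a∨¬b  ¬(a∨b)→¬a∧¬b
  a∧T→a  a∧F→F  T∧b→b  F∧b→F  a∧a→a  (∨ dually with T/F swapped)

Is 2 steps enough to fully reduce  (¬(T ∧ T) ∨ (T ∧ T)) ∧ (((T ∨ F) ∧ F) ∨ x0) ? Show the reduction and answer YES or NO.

Answer: NO — after 2 steps the term is (¬T ∨ (T ∧ T)) ∧ (((T ∨ F) ∧ F) ∨ x0), not yet normal

Derivation:
  start: (¬(T ∧ T) ∨ (T ∧ T)) ∧ (((T ∨ F) ∧ F) ∨ x0)
  [1] ((¬T ∨ ¬T) ∨ (T ∧ T)) ∧ (((T ∨ F) ∧ F) ∨ x0)
  [2] (¬T ∨ (T ∧ T)) ∧ (((T ∨ F) ∧ F) ∨ x0)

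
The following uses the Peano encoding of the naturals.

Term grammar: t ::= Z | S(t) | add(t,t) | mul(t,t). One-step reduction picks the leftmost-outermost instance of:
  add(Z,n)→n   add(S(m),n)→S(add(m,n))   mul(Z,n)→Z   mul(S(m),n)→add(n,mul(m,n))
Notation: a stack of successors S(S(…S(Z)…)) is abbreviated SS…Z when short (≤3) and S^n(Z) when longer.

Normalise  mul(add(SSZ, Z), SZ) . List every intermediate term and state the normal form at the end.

Answer: normal form = SSZ  (in 10 steps)

Working:
  start: mul(add(SSZ, Z), SZ)
  [1] mul(S(add(SZ, Z)), SZ)
  [2] add(SZ, mul(add(SZ, Z), SZ))
  [3] S(add(Z, mul(add(SZ, Z), SZ)))
  [4] S(mul(add(SZ, Z), SZ))
  [5] S(mul(S(add(Z, Z)), SZ))
  [6] S(add(SZ, mul(add(Z, Z), SZ)))
  [7] S(S(add(Z, mul(add(Z, Z), SZ))))
  [8] S(S(mul(add(Z, Z), SZ)))
  [9] S(S(mul(Z, SZ)))
  [10] SSZ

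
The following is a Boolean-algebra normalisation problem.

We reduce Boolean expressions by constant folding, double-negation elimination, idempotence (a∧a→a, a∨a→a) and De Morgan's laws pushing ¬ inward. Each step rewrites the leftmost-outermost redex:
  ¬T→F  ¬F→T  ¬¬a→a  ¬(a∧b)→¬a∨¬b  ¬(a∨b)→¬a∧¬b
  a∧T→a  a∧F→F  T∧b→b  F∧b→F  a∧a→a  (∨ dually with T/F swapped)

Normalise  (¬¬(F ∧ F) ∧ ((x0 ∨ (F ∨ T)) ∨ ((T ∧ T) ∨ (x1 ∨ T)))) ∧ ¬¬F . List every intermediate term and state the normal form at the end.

Answer: normal form = F  (in 4 steps)

Reduction:
  start: (¬¬(F ∧ F) ∧ ((x0 ∨ (F ∨ T)) ∨ ((T ∧ T) ∨ (x1 ∨ T)))) ∧ ¬¬F
  →1  ((F ∧ F) ∧ ((x0 ∨ (F ∨ T)) ∨ ((T ∧ T) ∨ (x1 ∨ T)))) ∧ ¬¬F
  →2  (F ∧ ((x0 ∨ (F ∨ T)) ∨ ((T ∧ T) ∨ (x1 ∨ T)))) ∧ ¬¬F
  →3  F ∧ ¬¬F
  →4  F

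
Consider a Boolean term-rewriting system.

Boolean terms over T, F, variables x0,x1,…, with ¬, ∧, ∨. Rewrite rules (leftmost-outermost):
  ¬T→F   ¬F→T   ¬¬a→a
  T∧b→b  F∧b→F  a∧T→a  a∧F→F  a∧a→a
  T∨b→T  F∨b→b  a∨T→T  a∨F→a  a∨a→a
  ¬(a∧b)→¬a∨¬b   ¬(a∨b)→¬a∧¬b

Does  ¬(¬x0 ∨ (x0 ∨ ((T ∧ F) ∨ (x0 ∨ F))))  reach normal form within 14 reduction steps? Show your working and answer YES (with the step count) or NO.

  start: ¬(¬x0 ∨ (x0 ∨ ((T ∧ F) ∨ (x0 ∨ F))))
  [1] ¬¬x0 ∧ ¬(x0 ∨ ((T ∧ F) ∨ (x0 ∨ F)))
  [2] x0 ∧ ¬(x0 ∨ ((T ∧ F) ∨ (x0 ∨ F)))
  [3] x0 ∧ (¬x0 ∧ ¬((T ∧ F) ∨ (x0 ∨ F)))
  [4] x0 ∧ (¬x0 ∧ (¬(T ∧ F) ∧ ¬(x0 ∨ F)))
  [5] x0 ∧ (¬x0 ∧ ((¬T ∨ ¬F) ∧ ¬(x0 ∨ F)))
  [6] x0 ∧ (¬x0 ∧ ((F ∨ ¬F) ∧ ¬(x0 ∨ F)))
  [7] x0 ∧ (¬x0 ∧ (¬F ∧ ¬(x0 ∨ F)))
  [8] x0 ∧ (¬x0 ∧ (T ∧ ¬(x0 ∨ F)))
  [9] x0 ∧ (¬x0 ∧ ¬(x0 ∨ F))
  [10] x0 ∧ (¬x0 ∧ (¬x0 ∧ ¬F))
  [11] x0 ∧ (¬x0 ∧ (¬x0 ∧ T))
  [12] x0 ∧ (¬x0 ∧ ¬x0)
  [13] x0 ∧ ¬x0

Answer: YES — reaches normal form x0 ∧ ¬x0 in 13 ≤ 14 steps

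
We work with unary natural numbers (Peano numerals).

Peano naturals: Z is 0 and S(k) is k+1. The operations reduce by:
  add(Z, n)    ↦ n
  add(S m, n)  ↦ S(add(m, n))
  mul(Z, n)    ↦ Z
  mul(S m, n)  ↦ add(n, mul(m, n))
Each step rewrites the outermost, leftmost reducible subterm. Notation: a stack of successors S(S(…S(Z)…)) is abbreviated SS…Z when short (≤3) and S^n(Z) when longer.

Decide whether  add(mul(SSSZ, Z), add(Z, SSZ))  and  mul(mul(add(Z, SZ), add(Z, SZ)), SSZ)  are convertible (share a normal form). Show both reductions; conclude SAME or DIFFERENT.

Answer: SAME — A ⇓ SSZ, B ⇓ SSZ

Derivation:
Term A:
  start: add(mul(SSSZ, Z), add(Z, SSZ))
  →1  add(add(Z, mul(SSZ, Z)), add(Z, SSZ))
  →2  add(mul(SSZ, Z), add(Z, SSZ))
  →3  add(add(Z, mul(SZ, Z)), add(Z, SSZ))
  →4  add(mul(SZ, Z), add(Z, SSZ))
  →5  add(add(Z, mul(Z, Z)), add(Z, SSZ))
  →6  add(mul(Z, Z), add(Z, SSZ))
  →7  add(Z, add(Z, SSZ))
  →8  add(Z, SSZ)
  →9  SSZ

Term B:
  start: mul(mul(add(Z, SZ), add(Z, SZ)), SSZ)
  →1  mul(mul(SZ, add(Z, SZ)), SSZ)
  →2  mul(add(add(Z, SZ), mul(Z, add(Z, SZ))), SSZ)
  →3  mul(add(SZ, mul(Z, add(Z, SZ))), SSZ)
  →4  mul(S(add(Z, mul(Z, add(Z, SZ)))), SSZ)
  →5  add(SSZ, mul(add(Z, mul(Z, add(Z, SZ))), SSZ))
  →6  S(add(SZ, mul(add(Z, mul(Z, add(Z, SZ))), SSZ)))
  →7  S(S(add(Z, mul(add(Z, mul(Z, add(Z, SZ))), SSZ))))
  →8  S(S(mul(add(Z, mul(Z, add(Z, SZ))), SSZ)))
  →9  S(S(mul(mul(Z, add(Z, SZ)), SSZ)))
  →10  S(S(mul(Z, SSZ)))
  →11  SSZ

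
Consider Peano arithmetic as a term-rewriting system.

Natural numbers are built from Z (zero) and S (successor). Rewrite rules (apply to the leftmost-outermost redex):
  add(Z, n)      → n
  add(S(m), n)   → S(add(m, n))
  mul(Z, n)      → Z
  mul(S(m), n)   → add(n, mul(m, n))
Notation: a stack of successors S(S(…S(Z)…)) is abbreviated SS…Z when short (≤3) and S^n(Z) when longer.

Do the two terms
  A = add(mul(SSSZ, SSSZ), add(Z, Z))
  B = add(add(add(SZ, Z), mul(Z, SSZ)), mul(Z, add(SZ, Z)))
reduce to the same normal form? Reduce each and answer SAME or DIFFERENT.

Answer: DIFFERENT — A ⇓ S^9(Z), B ⇓ SZ

Reduction:
Term A:
  start: add(mul(SSSZ, SSSZ), add(Z, Z))
  step 1: add(add(SSSZ, mul(SSZ, SSSZ)), add(Z, Z))
  step 2: add(S(add(SSZ, mul(SSZ, SSSZ))), add(Z, Z))
  step 3: S(add(add(SSZ, mul(SSZ, SSSZ)), add(Z, Z)))
  step 4: S(add(S(add(SZ, mul(SSZ, SSSZ))), add(Z, Z)))
  step 5: S(S(add(add(SZ, mul(SSZ, SSSZ)), add(Z, Z))))
  step 6: S(S(add(S(add(Z, mul(SSZ, SSSZ))), add(Z, Z))))
  step 7: S(S(S(add(add(Z, mul(SSZ, SSSZ)), add(Z, Z)))))
  step 8: S(S(S(add(mul(SSZ, SSSZ), add(Z, Z)))))
  step 9: S(S(S(add(add(SSSZ, mul(SZ, SSSZ)), add(Z, Z)))))
  step 10: S(S(S(add(S(add(SSZ, mul(SZ, SSSZ))), add(Z, Z)))))
  step 11: S(S(S(S(add(add(SSZ, mul(SZ, SSSZ)), add(Z, Z))))))
  step 12: S(S(S(S(add(S(add(SZ, mul(SZ, SSSZ))), add(Z, Z))))))
  step 13: S(S(S(S(S(add(add(SZ, mul(SZ, SSSZ)), add(Z, Z)))))))
  step 14: S(S(S(S(S(add(S(add(Z, mul(SZ, SSSZ))), add(Z, Z)))))))
  step 15: S(S(S(S(S(S(add(add(Z, mul(SZ, SSSZ)), add(Z, Z))))))))
  step 16: S(S(S(S(S(S(add(mul(SZ, SSSZ), add(Z, Z))))))))
  step 17: S(S(S(S(S(S(add(add(SSSZ, mul(Z, SSSZ)), add(Z, Z))))))))
  step 18: S(S(S(S(S(S(add(S(add(SSZ, mul(Z, SSSZ))), add(Z, Z))))))))
  step 19: S(S(S(S(S(S(S(add(add(SSZ, mul(Z, SSSZ)), add(Z, Z)))))))))
  step 20: S(S(S(S(S(S(S(add(S(add(SZ, mul(Z, SSSZ))), add(Z, Z)))))))))
  step 21: S(S(S(S(S(S(S(S(add(add(SZ, mul(Z, SSSZ)), add(Z, Z))))))))))
  step 22: S(S(S(S(S(S(S(S(add(S(add(Z, mul(Z, SSSZ))), add(Z, Z))))))))))
  step 23: S(S(S(S(S(S(S(S(S(add(add(Z, mul(Z, SSSZ)), add(Z, Z)))))))))))
  step 24: S(S(S(S(S(S(S(S(S(add(mul(Z, SSSZ), add(Z, Z)))))))))))
  step 25: S(S(S(S(S(S(S(S(S(add(Z, add(Z, Z)))))))))))
  step 26: S(S(S(S(S(S(S(S(S(add(Z, Z))))))))))
  step 27: S^9(Z)

Term B:
  start: add(add(add(SZ, Z), mul(Z, SSZ)), mul(Z, add(SZ, Z)))
  step 1: add(add(S(add(Z, Z)), mul(Z, SSZ)), mul(Z, add(SZ, Z)))
  step 2: add(S(add(add(Z, Z), mul(Z, SSZ))), mul(Z, add(SZ, Z)))
  step 3: S(add(add(add(Z, Z), mul(Z, SSZ)), mul(Z, add(SZ, Z))))
  step 4: S(add(add(Z, mul(Z, SSZ)), mul(Z, add(SZ, Z))))
  step 5: S(add(mul(Z, SSZ), mul(Z, add(SZ, Z))))
  step 6: S(add(Z, mul(Z, add(SZ, Z))))
  step 7: S(mul(Z, add(SZ, Z)))
  step 8: SZ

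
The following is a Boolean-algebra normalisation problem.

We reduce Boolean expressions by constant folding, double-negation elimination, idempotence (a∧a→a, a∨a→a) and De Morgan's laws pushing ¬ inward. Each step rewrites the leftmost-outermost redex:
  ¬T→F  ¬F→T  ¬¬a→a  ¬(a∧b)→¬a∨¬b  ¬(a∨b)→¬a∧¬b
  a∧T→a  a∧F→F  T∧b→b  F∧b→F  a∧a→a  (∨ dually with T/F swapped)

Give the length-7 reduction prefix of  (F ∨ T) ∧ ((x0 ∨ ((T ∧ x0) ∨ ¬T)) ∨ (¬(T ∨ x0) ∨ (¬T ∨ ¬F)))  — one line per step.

  start: (F ∨ T) ∧ ((x0 ∨ ((T ∧ x0) ∨ ¬T)) ∨ (¬(T ∨ x0) ∨ (¬T ∨ ¬F)))
  step 1: T ∧ ((x0 ∨ ((T ∧ x0) ∨ ¬T)) ∨ (¬(T ∨ x0) ∨ (¬T ∨ ¬F)))
  step 2: (x0 ∨ ((T ∧ x0) ∨ ¬T)) ∨ (¬(T ∨ x0) ∨ (¬T ∨ ¬F))
  step 3: (x0 ∨ (x0 ∨ ¬T)) ∨ (¬(T ∨ x0) ∨ (¬T ∨ ¬F))
  step 4: (x0 ∨ (x0 ∨ F)) ∨ (¬(T ∨ x0) ∨ (¬T ∨ ¬F))
  step 5: (x0 ∨ x0) ∨ (¬(T ∨ x0) ∨ (¬T ∨ ¬F))
  step 6: x0 ∨ (¬(T ∨ x0) ∨ (¬T ∨ ¬F))
  step 7: x0 ∨ ((¬T ∧ ¬x0) ∨ (¬T ∨ ¬F))

Answer: after 7 steps: x0 ∨ ((¬T ∧ ¬x0) ∨ (¬T ∨ ¬F))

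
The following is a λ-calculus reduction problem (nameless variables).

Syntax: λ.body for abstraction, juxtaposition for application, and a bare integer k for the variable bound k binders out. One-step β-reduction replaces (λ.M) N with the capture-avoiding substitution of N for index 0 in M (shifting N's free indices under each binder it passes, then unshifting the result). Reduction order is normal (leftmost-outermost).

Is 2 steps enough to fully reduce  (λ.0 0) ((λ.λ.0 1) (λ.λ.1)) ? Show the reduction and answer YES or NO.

  start: (λ.0 0) ((λ.λ.0 1) (λ.λ.1))
  step 1: (λ.λ.0 1) (λ.λ.1) ((λ.λ.0 1) (λ.λ.1))
  step 2: (λ.0 (λ.λ.1)) ((λ.λ.0 1) (λ.λ.1))

Answer: NO — after 2 steps the term is (λ.0 (λ.λ.1)) ((λ.λ.0 1) (λ.λ.1)), not yet normal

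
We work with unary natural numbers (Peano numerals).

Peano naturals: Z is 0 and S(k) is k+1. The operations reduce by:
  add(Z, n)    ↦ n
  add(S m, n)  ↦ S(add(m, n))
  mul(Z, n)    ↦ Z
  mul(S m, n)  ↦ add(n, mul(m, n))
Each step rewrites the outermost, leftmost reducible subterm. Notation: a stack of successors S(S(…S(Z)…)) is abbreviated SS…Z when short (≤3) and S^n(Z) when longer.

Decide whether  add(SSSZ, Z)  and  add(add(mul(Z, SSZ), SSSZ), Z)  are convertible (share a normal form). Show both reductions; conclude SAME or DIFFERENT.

Term A:
  start: add(SSSZ, Z)
  →1  S(add(SSZ, Z))
  →2  S(S(add(SZ, Z)))
  →3  S(S(S(add(Z, Z))))
  →4  SSSZ

Term B:
  start: add(add(mul(Z, SSZ), SSSZ), Z)
  →1  add(add(Z, SSSZ), Z)
  →2  add(SSSZ, Z)
  →3  S(add(SSZ, Z))
  →4  S(S(add(SZ, Z)))
  →5  S(S(S(add(Z, Z))))
  →6  SSSZ

Answer: SAME — A ⇓ SSSZ, B ⇓ SSSZ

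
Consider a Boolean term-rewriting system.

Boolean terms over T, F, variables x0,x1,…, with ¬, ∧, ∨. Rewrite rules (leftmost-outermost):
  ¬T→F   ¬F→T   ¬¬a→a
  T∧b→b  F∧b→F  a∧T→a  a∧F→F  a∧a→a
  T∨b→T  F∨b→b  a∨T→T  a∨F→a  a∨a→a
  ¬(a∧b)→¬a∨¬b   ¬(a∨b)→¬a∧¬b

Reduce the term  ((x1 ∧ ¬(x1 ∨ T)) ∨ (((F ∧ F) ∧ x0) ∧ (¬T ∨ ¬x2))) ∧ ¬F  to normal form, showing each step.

  start: ((x1 ∧ ¬(x1 ∨ T)) ∨ (((F ∧ F) ∧ x0) ∧ (¬T ∨ ¬x2))) ∧ ¬F
  step 1: ((x1 ∧ (¬x1 ∧ ¬T)) ∨ (((F ∧ F) ∧ x0) ∧ (¬T ∨ ¬x2))) ∧ ¬F
  step 2: ((x1 ∧ (¬x1 ∧ F)) ∨ (((F ∧ F) ∧ x0) ∧ (¬T ∨ ¬x2))) ∧ ¬F
  step 3: ((x1 ∧ F) ∨ (((F ∧ F) ∧ x0) ∧ (¬T ∨ ¬x2))) ∧ ¬F
  step 4: (F ∨ (((F ∧ F) ∧ x0) ∧ (¬T ∨ ¬x2))) ∧ ¬F
  step 5: (((F ∧ F) ∧ x0) ∧ (¬T ∨ ¬x2)) ∧ ¬F
  step 6: ((F ∧ x0) ∧ (¬T ∨ ¬x2)) ∧ ¬F
  step 7: (F ∧ (¬T ∨ ¬x2)) ∧ ¬F
  step 8: F ∧ ¬F
  step 9: F

Answer: normal form = F  (in 9 steps)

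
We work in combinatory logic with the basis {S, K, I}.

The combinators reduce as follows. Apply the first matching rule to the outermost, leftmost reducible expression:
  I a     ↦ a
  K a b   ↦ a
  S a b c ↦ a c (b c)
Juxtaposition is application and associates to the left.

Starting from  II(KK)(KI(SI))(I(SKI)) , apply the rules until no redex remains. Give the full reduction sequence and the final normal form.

  start: II(KK)(KI(SI))(I(SKI))
  step 1: I(KK)(KI(SI))(I(SKI))
  step 2: KK(KI(SI))(I(SKI))
  step 3: K(I(SKI))
  step 4: K(SKI)

Answer: normal form = K(SKI)  (in 4 steps)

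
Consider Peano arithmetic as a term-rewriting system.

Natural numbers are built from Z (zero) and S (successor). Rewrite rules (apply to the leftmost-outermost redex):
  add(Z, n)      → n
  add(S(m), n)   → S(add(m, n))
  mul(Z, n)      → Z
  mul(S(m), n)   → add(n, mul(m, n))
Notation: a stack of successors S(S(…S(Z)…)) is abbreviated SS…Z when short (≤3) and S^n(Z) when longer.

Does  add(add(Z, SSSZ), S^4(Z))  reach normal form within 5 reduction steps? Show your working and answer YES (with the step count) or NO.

Answer: YES — reaches normal form S^7(Z) in 5 ≤ 5 steps

Derivation:
  start: add(add(Z, SSSZ), S^4(Z))
  →1  add(SSSZ, S^4(Z))
  →2  S(add(SSZ, S^4(Z)))
  →3  S(S(add(SZ, S^4(Z))))
  →4  S(S(S(add(Z, S^4(Z)))))
  →5  S^7(Z)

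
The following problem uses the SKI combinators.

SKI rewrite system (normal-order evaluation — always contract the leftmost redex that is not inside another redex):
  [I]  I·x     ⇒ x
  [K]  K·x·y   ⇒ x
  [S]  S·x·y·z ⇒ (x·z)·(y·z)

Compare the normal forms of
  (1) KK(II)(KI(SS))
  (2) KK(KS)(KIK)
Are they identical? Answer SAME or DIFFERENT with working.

Term A:
  start: KK(II)(KI(SS))
  [1] K(KI(SS))
  [2] KI

Term B:
  start: KK(KS)(KIK)
  [1] K(KIK)
  [2] KI

Answer: SAME — A ⇓ KI, B ⇓ KI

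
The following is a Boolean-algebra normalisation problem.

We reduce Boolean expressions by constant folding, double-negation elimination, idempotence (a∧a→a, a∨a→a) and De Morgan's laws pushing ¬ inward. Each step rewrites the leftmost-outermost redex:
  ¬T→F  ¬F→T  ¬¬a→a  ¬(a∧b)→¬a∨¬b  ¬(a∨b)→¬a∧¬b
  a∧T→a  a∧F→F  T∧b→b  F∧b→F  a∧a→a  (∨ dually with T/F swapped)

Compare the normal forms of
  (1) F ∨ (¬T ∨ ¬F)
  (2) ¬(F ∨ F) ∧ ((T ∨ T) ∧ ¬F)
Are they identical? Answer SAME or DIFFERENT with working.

Answer: SAME — A ⇓ T, B ⇓ T

Derivation:
Term A:
  start: F ∨ (¬T ∨ ¬F)
  step 1: ¬T ∨ ¬F
  step 2: F ∨ ¬F
  step 3: ¬F
  step 4: T

Term B:
  start: ¬(F ∨ F) ∧ ((T ∨ T) ∧ ¬F)
  step 1: (¬F ∧ ¬F) ∧ ((T ∨ T) ∧ ¬F)
  step 2: ¬F ∧ ((T ∨ T) ∧ ¬F)
  step 3: T ∧ ((T ∨ T) ∧ ¬F)
  step 4: (T ∨ T) ∧ ¬F
  step 5: T ∧ ¬F
  step 6: ¬F
  step 7: T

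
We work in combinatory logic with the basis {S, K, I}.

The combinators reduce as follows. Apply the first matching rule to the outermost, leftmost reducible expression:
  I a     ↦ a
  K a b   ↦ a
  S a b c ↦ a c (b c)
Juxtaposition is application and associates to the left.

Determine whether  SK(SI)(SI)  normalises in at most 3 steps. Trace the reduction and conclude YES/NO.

Answer: YES — reaches normal form SI in 2 ≤ 3 steps

Derivation:
  start: SK(SI)(SI)
  →1  K(SI)(SI(SI))
  →2  SI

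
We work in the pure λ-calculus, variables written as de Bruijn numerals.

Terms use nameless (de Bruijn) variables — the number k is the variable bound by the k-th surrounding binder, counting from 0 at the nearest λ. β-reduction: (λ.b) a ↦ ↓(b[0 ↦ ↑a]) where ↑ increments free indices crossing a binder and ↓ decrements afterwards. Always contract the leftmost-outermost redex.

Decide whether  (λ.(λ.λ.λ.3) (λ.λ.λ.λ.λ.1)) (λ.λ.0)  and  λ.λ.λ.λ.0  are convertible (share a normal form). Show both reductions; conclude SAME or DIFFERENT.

Term A:
  start: (λ.(λ.λ.λ.3) (λ.λ.λ.λ.λ.1)) (λ.λ.0)
  step 1: (λ.λ.λ.λ.λ.0) (λ.λ.λ.λ.λ.1)
  step 2: λ.λ.λ.λ.0

Term B:
  start: λ.λ.λ.λ.0

Answer: SAME — A ⇓ λ.λ.λ.λ.0, B ⇓ λ.λ.λ.λ.0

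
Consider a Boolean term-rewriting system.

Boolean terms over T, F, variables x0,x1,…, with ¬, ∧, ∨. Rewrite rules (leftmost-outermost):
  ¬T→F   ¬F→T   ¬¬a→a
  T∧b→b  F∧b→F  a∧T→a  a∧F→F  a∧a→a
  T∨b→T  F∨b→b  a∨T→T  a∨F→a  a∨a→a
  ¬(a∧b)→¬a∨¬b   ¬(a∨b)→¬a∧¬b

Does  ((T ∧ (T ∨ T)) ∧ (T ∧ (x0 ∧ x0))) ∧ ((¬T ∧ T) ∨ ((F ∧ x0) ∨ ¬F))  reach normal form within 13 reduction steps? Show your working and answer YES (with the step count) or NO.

Answer: YES — reaches normal form x0 in 12 ≤ 13 steps

Derivation:
  start: ((T ∧ (T ∨ T)) ∧ (T ∧ (x0 ∧ x0))) ∧ ((¬T ∧ T) ∨ ((F ∧ x0) ∨ ¬F))
  →1  ((T ∨ T) ∧ (T ∧ (x0 ∧ x0))) ∧ ((¬T ∧ T) ∨ ((F ∧ x0) ∨ ¬F))
  →2  (T ∧ (T ∧ (x0 ∧ x0))) ∧ ((¬T ∧ T) ∨ ((F ∧ x0) ∨ ¬F))
  →3  (T ∧ (x0 ∧ x0)) ∧ ((¬T ∧ T) ∨ ((F ∧ x0) ∨ ¬F))
  →4  (x0 ∧ x0) ∧ ((¬T ∧ T) ∨ ((F ∧ x0) ∨ ¬F))
  →5  x0 ∧ ((¬T ∧ T) ∨ ((F ∧ x0) ∨ ¬F))
  →6  x0 ∧ (¬T ∨ ((F ∧ x0) ∨ ¬F))
  →7  x0 ∧ (F ∨ ((F ∧ x0) ∨ ¬F))
  →8  x0 ∧ ((F ∧ x0) ∨ ¬F)
  →9  x0 ∧ (F ∨ ¬F)
  →10  x0 ∧ ¬F
  →11  x0 ∧ T
  →12  x0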